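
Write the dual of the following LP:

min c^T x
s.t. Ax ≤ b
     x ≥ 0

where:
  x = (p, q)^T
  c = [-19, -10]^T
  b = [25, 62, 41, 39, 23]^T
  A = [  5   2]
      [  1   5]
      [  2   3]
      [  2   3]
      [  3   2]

Primal min cᵀx s.t. Ax ≤ b, x ≥ 0  →  Dual max −bᵀy s.t. Aᵀy ≥ −c, y ≥ 0.

Maximize: z = -25y1 - 62y2 - 41y3 - 39y4 - 23y5

Subject to:
  5y1 + y2 + 2y3 + 2y4 + 3y5 ≥ 19
  2y1 + 5y2 + 3y3 + 3y4 + 2y5 ≥ 10
  y1, y2, y3, y4, y5 ≥ 0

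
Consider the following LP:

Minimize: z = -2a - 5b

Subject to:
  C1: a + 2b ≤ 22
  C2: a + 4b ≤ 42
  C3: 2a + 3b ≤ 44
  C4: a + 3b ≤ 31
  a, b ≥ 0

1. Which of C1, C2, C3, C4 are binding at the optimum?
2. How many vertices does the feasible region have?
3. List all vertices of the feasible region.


1. C1, C4
2. 4
3. (0, 0), (22, 0), (4, 9), (0, 10.33)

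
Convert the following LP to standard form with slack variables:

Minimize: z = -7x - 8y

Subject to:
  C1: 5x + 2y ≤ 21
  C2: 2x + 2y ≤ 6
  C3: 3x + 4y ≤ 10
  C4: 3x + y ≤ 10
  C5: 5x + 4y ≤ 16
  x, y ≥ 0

min z = -7x - 8y

s.t.
  5x + 2y + s1 = 21
  2x + 2y + s2 = 6
  3x + 4y + s3 = 10
  3x + y + s4 = 10
  5x + 4y + s5 = 16
  x, y, s1, s2, s3, s4, s5 ≥ 0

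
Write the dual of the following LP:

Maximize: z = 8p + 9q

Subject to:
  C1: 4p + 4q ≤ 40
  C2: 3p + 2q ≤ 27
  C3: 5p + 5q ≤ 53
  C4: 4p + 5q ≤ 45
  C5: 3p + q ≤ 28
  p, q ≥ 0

Primal max cᵀx s.t. Ax ≤ b, x ≥ 0  →  Dual min bᵀy s.t. Aᵀy ≥ c, y ≥ 0.

Minimize: z = 40y1 + 27y2 + 53y3 + 45y4 + 28y5

Subject to:
  4y1 + 3y2 + 5y3 + 4y4 + 3y5 ≥ 8
  4y1 + 2y2 + 5y3 + 5y4 + y5 ≥ 9
  y1, y2, y3, y4, y5 ≥ 0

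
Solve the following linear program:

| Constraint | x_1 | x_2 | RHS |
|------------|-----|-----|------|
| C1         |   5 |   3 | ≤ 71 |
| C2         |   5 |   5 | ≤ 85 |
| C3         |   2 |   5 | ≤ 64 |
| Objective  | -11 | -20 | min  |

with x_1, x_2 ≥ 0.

Evaluate the objective at each vertex of the feasible region:
  z(0, 0) = 0
  z(14.2, 0) = -156.2
  z(10, 7) = -250
  z(7, 10) = -277  ←
  z(0, 12.8) = -256
The minimum is at x_1 = 7, x_2 = 10.

x_1 = 7, x_2 = 10, z = -277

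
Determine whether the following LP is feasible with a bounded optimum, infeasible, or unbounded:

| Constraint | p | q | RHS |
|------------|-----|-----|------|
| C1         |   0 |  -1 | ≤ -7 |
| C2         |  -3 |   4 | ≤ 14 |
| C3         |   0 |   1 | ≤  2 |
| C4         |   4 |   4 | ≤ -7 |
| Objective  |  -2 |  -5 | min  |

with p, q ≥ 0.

Infeasible (no feasible solution exists)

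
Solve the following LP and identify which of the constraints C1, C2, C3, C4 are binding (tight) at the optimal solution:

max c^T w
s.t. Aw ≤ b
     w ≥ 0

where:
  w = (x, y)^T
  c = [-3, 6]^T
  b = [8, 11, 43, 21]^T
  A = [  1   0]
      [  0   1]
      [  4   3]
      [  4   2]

At x = 0, y = 10.5, compute slack b - a·x for each constraint:
  C1: 8 − 0 = 8  (slack)
  C2: 11 − 10.5 = 0.5  (slack)
  C3: 43 − 31.5 = 11.5  (slack)
  C4: 21 − 21 = 0  (binding)

Optimal: x = 0, y = 10.5
Binding: C4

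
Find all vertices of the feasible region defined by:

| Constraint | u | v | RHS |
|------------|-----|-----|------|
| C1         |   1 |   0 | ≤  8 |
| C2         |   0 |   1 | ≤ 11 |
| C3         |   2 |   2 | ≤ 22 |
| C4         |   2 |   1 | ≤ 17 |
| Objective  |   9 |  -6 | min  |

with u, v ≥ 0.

(0, 0), (8, 0), (8, 1), (6, 5), (0, 11)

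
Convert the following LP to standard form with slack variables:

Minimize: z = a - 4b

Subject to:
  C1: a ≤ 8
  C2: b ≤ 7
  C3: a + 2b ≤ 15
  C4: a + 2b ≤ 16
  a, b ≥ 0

min z = a - 4b

s.t.
  a + s1 = 8
  b + s2 = 7
  a + 2b + s3 = 15
  a + 2b + s4 = 16
  a, b, s1, s2, s3, s4 ≥ 0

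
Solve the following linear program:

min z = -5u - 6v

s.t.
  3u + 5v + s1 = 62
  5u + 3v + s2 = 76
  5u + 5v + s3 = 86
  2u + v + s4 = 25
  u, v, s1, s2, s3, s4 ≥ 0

Evaluate the objective at each vertex of the feasible region:
  z(0, 0) = 0
  z(12.5, 0) = -62.5
  z(9, 7) = -87  ←
  z(0, 12.4) = -74.4
The minimum is at u = 9, v = 7.

u = 9, v = 7, z = -87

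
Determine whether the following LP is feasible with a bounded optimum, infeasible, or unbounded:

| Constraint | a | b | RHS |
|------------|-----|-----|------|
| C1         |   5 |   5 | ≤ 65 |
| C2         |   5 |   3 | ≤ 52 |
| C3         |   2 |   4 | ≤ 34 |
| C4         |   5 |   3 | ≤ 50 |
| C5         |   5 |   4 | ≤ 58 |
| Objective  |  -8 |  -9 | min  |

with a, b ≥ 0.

Feasible with a bounded optimal solution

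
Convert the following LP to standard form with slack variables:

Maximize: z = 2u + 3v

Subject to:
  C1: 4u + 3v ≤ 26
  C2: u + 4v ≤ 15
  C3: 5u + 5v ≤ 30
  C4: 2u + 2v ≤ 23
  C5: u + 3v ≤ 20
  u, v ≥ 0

max z = 2u + 3v

s.t.
  4u + 3v + s1 = 26
  u + 4v + s2 = 15
  5u + 5v + s3 = 30
  2u + 2v + s4 = 23
  u + 3v + s5 = 20
  u, v, s1, s2, s3, s4, s5 ≥ 0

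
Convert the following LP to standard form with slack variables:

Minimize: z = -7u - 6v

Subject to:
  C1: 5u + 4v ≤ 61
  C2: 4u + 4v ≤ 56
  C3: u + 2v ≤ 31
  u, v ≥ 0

min z = -7u - 6v

s.t.
  5u + 4v + s1 = 61
  4u + 4v + s2 = 56
  u + 2v + s3 = 31
  u, v, s1, s2, s3 ≥ 0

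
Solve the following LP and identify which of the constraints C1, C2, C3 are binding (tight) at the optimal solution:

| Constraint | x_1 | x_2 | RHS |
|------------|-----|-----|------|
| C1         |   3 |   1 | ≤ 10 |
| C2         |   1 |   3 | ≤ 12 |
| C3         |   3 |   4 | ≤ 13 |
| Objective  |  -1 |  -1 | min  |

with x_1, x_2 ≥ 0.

At x_1 = 3, x_2 = 1, compute slack b - a·x for each constraint:
  C1: 10 − 10 = 0  (binding)
  C2: 12 − 6 = 6  (slack)
  C3: 13 − 13 = 0  (binding)

Optimal: x_1 = 3, x_2 = 1
Binding: C1, C3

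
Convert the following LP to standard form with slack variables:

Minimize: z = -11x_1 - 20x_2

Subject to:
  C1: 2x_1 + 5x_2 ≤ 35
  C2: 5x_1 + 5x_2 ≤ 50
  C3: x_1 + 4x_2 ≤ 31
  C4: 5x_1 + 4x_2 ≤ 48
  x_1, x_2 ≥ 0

min z = -11x_1 - 20x_2

s.t.
  2x_1 + 5x_2 + s1 = 35
  5x_1 + 5x_2 + s2 = 50
  x_1 + 4x_2 + s3 = 31
  5x_1 + 4x_2 + s4 = 48
  x_1, x_2, s1, s2, s3, s4 ≥ 0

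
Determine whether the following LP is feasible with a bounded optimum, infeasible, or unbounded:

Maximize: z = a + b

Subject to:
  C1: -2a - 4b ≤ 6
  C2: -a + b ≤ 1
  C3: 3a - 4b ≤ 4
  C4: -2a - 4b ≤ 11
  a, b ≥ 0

Unbounded (objective can increase without bound)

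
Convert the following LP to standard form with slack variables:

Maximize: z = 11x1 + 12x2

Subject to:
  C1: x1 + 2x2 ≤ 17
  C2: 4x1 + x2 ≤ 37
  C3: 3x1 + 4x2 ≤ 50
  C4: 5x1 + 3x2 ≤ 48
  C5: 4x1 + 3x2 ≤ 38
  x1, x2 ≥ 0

max z = 11x1 + 12x2

s.t.
  x1 + 2x2 + s1 = 17
  4x1 + x2 + s2 = 37
  3x1 + 4x2 + s3 = 50
  5x1 + 3x2 + s4 = 48
  4x1 + 3x2 + s5 = 38
  x1, x2, s1, s2, s3, s4, s5 ≥ 0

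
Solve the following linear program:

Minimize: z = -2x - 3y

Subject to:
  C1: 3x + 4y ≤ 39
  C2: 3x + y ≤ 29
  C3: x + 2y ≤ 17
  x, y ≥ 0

Evaluate the objective at each vertex of the feasible region:
  z(0, 0) = 0
  z(9.667, 0) = -19.33
  z(8.556, 3.333) = -27.11
  z(5, 6) = -28  ←
  z(0, 8.5) = -25.5
The minimum is at x = 5, y = 6.

x = 5, y = 6, z = -28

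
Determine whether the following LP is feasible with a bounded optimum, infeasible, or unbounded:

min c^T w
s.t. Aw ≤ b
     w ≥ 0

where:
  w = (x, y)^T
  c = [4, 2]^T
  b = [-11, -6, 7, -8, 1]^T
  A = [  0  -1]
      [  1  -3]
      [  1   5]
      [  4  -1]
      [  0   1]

Infeasible (no feasible solution exists)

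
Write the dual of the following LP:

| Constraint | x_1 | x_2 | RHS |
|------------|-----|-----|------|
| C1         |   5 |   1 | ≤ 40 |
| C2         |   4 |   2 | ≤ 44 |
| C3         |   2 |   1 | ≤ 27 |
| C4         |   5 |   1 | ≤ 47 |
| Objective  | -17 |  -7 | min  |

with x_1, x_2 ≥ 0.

Primal min cᵀx s.t. Ax ≤ b, x ≥ 0  →  Dual max −bᵀy s.t. Aᵀy ≥ −c, y ≥ 0.

Maximize: z = -40y1 - 44y2 - 27y3 - 47y4

Subject to:
  5y1 + 4y2 + 2y3 + 5y4 ≥ 17
  y1 + 2y2 + y3 + y4 ≥ 7
  y1, y2, y3, y4 ≥ 0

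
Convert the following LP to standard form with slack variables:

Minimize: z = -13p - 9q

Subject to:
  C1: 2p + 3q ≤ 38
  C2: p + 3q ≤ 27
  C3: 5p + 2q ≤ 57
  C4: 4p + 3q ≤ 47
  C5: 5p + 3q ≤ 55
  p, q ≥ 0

min z = -13p - 9q

s.t.
  2p + 3q + s1 = 38
  p + 3q + s2 = 27
  5p + 2q + s3 = 57
  4p + 3q + s4 = 47
  5p + 3q + s5 = 55
  p, q, s1, s2, s3, s4, s5 ≥ 0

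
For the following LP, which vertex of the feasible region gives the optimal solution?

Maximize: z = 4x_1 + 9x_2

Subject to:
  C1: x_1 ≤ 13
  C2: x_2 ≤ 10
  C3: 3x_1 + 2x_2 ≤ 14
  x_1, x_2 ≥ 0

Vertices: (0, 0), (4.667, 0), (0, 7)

Evaluate the objective at each vertex of the feasible region:
  z(0, 0) = 0
  z(4.667, 0) = 18.67
  z(0, 7) = 63  ←
The maximum is at x_1 = 0, x_2 = 7.

(0, 7)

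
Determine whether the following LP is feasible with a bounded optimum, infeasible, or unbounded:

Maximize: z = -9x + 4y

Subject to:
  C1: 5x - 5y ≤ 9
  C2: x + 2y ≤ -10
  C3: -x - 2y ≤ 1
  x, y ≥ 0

Infeasible (no feasible solution exists)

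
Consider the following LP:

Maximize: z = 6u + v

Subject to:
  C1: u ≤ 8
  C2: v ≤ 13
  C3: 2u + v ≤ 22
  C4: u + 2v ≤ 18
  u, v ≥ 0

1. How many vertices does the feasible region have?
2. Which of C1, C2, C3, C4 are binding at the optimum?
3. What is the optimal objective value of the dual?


1. 4
2. C1, C4
3. 53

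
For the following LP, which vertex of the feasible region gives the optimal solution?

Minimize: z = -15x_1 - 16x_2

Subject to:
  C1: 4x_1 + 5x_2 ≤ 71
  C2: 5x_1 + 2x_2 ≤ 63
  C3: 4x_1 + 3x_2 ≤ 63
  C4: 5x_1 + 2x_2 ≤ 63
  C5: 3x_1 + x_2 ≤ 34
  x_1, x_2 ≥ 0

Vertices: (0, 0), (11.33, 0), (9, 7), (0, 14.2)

Evaluate the objective at each vertex of the feasible region:
  z(0, 0) = 0
  z(11.33, 0) = -170
  z(9, 7) = -247  ←
  z(0, 14.2) = -227.2
The minimum is at x_1 = 9, x_2 = 7.

(9, 7)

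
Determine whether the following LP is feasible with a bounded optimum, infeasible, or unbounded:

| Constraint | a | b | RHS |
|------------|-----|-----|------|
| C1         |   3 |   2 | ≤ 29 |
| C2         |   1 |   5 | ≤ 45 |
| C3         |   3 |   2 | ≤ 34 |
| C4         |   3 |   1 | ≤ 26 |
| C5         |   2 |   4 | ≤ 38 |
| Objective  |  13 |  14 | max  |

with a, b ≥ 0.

Feasible with a bounded optimal solution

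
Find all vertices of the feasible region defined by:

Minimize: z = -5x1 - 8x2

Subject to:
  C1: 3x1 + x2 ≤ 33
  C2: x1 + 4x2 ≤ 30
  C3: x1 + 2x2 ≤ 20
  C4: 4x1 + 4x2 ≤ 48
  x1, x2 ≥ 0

(0, 0), (11, 0), (10.5, 1.5), (6, 6), (0, 7.5)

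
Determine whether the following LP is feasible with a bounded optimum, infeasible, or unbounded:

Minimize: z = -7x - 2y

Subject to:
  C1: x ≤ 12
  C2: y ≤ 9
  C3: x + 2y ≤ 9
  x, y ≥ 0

Feasible with a bounded optimal solution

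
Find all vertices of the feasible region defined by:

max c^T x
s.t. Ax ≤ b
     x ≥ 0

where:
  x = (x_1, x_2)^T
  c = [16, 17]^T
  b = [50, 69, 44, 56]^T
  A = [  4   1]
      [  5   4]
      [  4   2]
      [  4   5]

(0, 0), (11, 0), (9, 4), (0, 11.2)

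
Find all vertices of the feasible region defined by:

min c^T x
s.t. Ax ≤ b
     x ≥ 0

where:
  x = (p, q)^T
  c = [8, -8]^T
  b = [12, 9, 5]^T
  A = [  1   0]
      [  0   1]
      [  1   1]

(0, 0), (5, 0), (0, 5)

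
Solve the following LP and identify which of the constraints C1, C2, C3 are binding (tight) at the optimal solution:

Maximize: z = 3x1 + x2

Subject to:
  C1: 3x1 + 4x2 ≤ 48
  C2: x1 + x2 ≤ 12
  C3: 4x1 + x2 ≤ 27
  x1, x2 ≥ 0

At x1 = 5, x2 = 7, compute slack b - a·x for each constraint:
  C1: 48 − 43 = 5  (slack)
  C2: 12 − 12 = 0  (binding)
  C3: 27 − 27 = 0  (binding)

Optimal: x1 = 5, x2 = 7
Binding: C2, C3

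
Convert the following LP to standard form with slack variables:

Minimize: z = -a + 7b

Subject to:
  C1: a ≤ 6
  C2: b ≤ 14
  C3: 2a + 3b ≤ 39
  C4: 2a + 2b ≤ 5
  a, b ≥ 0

min z = -a + 7b

s.t.
  a + s1 = 6
  b + s2 = 14
  2a + 3b + s3 = 39
  2a + 2b + s4 = 5
  a, b, s1, s2, s3, s4 ≥ 0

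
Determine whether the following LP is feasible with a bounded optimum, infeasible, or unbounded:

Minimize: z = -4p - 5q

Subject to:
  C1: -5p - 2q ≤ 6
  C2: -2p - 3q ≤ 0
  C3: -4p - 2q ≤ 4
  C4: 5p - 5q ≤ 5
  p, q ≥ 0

Unbounded (objective can decrease without bound)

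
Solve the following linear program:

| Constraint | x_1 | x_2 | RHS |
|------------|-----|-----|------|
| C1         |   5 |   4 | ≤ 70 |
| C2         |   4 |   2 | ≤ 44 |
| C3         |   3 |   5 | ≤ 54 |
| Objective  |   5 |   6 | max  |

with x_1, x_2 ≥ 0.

Evaluate the objective at each vertex of the feasible region:
  z(0, 0) = 0
  z(11, 0) = 55
  z(8, 6) = 76  ←
  z(0, 10.8) = 64.8
The maximum is at x_1 = 8, x_2 = 6.

x_1 = 8, x_2 = 6, z = 76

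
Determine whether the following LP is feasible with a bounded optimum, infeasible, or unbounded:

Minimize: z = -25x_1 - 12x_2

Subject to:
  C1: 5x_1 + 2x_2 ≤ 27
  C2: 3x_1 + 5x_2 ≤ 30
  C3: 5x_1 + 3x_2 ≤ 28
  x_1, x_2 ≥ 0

Feasible with a bounded optimal solution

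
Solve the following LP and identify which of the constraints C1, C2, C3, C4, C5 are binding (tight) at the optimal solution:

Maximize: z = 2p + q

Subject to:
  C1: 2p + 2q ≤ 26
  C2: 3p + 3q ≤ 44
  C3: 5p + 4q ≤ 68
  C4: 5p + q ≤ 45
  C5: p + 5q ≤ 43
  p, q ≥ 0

At p = 8, q = 5, compute slack b - a·x for each constraint:
  C1: 26 − 26 = 0  (binding)
  C2: 44 − 39 = 5  (slack)
  C3: 68 − 60 = 8  (slack)
  C4: 45 − 45 = 0  (binding)
  C5: 43 − 33 = 10  (slack)

Optimal: p = 8, q = 5
Binding: C1, C4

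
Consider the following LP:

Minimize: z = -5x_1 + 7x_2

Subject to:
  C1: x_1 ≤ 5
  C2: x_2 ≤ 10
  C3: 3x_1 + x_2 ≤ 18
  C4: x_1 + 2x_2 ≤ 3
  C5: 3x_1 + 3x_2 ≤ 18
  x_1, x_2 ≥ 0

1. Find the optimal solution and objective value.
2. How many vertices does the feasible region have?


1. x_1 = 3, x_2 = 0, z = -15
2. 3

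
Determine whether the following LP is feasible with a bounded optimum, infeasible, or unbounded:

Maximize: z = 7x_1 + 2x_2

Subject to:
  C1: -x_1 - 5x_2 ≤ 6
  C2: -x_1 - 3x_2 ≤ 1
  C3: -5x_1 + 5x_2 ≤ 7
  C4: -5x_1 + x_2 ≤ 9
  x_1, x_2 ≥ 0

Unbounded (objective can increase without bound)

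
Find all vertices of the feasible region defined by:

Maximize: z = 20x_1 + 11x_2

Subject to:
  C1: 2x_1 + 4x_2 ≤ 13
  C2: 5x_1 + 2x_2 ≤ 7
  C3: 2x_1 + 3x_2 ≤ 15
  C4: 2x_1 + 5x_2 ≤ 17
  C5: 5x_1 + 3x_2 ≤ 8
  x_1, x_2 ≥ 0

(0, 0), (1.4, 0), (1, 1), (0, 2.667)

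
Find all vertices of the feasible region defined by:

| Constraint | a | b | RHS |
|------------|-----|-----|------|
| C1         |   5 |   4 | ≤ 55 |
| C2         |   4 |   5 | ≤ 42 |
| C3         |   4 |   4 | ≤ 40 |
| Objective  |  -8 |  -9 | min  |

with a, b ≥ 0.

(0, 0), (10, 0), (8, 2), (0, 8.4)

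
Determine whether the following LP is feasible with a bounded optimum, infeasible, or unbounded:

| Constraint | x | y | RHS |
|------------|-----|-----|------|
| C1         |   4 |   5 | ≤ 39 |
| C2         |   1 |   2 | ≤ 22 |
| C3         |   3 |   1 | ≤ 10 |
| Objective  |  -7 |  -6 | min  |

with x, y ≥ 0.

Feasible with a bounded optimal solution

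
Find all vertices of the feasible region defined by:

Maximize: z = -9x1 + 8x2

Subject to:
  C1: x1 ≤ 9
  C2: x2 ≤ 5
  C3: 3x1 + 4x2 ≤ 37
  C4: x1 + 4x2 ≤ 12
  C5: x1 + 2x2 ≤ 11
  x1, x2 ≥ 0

(0, 0), (9, 0), (9, 0.75), (0, 3)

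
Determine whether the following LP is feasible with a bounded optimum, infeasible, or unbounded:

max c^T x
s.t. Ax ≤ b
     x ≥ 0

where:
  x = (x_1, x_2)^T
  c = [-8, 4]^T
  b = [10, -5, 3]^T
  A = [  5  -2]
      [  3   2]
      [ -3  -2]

Infeasible (no feasible solution exists)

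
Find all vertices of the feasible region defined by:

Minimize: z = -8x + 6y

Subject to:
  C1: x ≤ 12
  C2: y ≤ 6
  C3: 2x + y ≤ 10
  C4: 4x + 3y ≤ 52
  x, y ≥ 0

(0, 0), (5, 0), (2, 6), (0, 6)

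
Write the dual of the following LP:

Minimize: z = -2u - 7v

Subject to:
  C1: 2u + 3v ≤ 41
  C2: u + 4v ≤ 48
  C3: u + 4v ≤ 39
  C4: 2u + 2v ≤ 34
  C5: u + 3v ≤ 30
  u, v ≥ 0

Primal min cᵀx s.t. Ax ≤ b, x ≥ 0  →  Dual max −bᵀy s.t. Aᵀy ≥ −c, y ≥ 0.

Maximize: z = -41y1 - 48y2 - 39y3 - 34y4 - 30y5

Subject to:
  2y1 + y2 + y3 + 2y4 + y5 ≥ 2
  3y1 + 4y2 + 4y3 + 2y4 + 3y5 ≥ 7
  y1, y2, y3, y4, y5 ≥ 0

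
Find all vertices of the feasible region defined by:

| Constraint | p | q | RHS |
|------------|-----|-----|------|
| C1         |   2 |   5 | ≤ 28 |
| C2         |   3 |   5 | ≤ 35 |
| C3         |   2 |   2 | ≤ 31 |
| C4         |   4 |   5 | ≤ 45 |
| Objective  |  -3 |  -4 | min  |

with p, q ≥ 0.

(0, 0), (11.25, 0), (10, 1), (7, 2.8), (0, 5.6)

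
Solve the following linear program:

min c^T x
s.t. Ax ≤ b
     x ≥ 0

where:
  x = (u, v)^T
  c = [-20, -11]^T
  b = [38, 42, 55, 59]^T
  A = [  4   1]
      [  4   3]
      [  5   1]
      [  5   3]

Evaluate the objective at each vertex of the feasible region:
  z(0, 0) = 0
  z(9.5, 0) = -190
  z(9, 2) = -202  ←
  z(0, 14) = -154
The minimum is at u = 9, v = 2.

u = 9, v = 2, z = -202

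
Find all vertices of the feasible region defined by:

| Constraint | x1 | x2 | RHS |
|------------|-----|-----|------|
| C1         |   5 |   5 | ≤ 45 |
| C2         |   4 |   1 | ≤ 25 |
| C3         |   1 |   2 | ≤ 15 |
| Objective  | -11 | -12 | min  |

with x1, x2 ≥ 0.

(0, 0), (6.25, 0), (5.333, 3.667), (3, 6), (0, 7.5)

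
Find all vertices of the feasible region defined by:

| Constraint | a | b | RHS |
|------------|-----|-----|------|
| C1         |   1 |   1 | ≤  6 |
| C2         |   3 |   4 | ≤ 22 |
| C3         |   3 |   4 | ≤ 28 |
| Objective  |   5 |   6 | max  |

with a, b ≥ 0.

(0, 0), (6, 0), (2, 4), (0, 5.5)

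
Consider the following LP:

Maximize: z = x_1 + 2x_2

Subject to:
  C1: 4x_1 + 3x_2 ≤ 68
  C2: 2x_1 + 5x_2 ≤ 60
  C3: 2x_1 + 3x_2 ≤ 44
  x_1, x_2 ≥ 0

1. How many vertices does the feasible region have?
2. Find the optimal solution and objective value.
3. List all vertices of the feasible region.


1. 5
2. x_1 = 10, x_2 = 8, z = 26
3. (0, 0), (17, 0), (12, 6.667), (10, 8), (0, 12)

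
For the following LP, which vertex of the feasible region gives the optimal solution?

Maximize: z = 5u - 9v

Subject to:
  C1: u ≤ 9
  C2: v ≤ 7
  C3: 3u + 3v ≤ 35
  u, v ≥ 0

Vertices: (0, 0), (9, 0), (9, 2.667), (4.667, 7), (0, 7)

Evaluate the objective at each vertex of the feasible region:
  z(0, 0) = 0
  z(9, 0) = 45  ←
  z(9, 2.667) = 21
  z(4.667, 7) = -39.67
  z(0, 7) = -63
The maximum is at u = 9, v = 0.

(9, 0)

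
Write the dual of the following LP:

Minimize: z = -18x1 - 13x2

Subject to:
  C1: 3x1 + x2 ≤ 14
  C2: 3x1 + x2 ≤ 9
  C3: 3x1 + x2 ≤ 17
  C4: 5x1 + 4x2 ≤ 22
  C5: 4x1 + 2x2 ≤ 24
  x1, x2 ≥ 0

Primal min cᵀx s.t. Ax ≤ b, x ≥ 0  →  Dual max −bᵀy s.t. Aᵀy ≥ −c, y ≥ 0.

Maximize: z = -14y1 - 9y2 - 17y3 - 22y4 - 24y5

Subject to:
  3y1 + 3y2 + 3y3 + 5y4 + 4y5 ≥ 18
  y1 + y2 + y3 + 4y4 + 2y5 ≥ 13
  y1, y2, y3, y4, y5 ≥ 0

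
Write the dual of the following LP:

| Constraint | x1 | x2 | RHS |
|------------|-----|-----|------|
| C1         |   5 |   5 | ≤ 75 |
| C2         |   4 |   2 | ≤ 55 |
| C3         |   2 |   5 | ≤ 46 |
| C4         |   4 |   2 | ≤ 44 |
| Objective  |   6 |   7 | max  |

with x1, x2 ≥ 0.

Primal max cᵀx s.t. Ax ≤ b, x ≥ 0  →  Dual min bᵀy s.t. Aᵀy ≥ c, y ≥ 0.

Minimize: z = 75y1 + 55y2 + 46y3 + 44y4

Subject to:
  5y1 + 4y2 + 2y3 + 4y4 ≥ 6
  5y1 + 2y2 + 5y3 + 2y4 ≥ 7
  y1, y2, y3, y4 ≥ 0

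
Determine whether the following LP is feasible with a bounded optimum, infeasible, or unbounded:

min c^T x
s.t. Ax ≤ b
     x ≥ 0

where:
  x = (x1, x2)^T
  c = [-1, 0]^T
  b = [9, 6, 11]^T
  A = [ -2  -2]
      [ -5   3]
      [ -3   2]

Unbounded (objective can decrease without bound)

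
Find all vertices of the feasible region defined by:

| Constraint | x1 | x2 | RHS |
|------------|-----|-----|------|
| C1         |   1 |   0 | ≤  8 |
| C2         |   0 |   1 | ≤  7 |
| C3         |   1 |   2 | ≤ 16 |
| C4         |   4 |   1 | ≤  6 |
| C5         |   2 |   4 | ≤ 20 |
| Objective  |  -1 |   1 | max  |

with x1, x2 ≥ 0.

(0, 0), (1.5, 0), (0.2857, 4.857), (0, 5)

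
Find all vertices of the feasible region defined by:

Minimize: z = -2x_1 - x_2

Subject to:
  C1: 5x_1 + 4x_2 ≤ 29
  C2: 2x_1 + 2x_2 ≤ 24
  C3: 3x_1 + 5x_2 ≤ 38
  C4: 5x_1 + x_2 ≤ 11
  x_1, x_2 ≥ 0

(0, 0), (2.2, 0), (1, 6), (0, 7.25)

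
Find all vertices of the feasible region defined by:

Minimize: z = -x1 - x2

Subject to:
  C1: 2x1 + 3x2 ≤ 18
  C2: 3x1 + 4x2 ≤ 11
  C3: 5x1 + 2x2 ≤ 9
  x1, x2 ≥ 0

(0, 0), (1.8, 0), (1, 2), (0, 2.75)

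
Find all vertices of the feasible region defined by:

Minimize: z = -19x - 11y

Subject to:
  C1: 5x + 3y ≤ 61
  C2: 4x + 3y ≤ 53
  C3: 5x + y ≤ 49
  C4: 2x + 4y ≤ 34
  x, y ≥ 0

(0, 0), (9.8, 0), (9, 4), (0, 8.5)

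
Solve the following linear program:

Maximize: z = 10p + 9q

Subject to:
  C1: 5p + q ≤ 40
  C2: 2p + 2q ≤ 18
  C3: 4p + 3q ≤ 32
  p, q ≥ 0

Evaluate the objective at each vertex of the feasible region:
  z(0, 0) = 0
  z(8, 0) = 80
  z(5, 4) = 86  ←
  z(0, 9) = 81
The maximum is at p = 5, q = 4.

p = 5, q = 4, z = 86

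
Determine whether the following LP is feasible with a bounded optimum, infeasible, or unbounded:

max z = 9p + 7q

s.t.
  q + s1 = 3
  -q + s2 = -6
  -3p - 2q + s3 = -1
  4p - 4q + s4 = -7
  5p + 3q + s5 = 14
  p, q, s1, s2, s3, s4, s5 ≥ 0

Infeasible (no feasible solution exists)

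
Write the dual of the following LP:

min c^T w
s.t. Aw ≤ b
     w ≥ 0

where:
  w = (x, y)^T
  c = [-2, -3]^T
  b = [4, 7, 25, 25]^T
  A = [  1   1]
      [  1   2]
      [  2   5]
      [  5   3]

Primal min cᵀx s.t. Ax ≤ b, x ≥ 0  →  Dual max −bᵀy s.t. Aᵀy ≥ −c, y ≥ 0.

Maximize: z = -4y1 - 7y2 - 25y3 - 25y4

Subject to:
  y1 + y2 + 2y3 + 5y4 ≥ 2
  y1 + 2y2 + 5y3 + 3y4 ≥ 3
  y1, y2, y3, y4 ≥ 0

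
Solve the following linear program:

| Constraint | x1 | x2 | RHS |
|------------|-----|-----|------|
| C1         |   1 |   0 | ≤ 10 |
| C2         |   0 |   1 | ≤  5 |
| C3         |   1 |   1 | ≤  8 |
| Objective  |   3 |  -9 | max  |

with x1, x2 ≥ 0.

Evaluate the objective at each vertex of the feasible region:
  z(0, 0) = 0
  z(8, 0) = 24  ←
  z(3, 5) = -36
  z(0, 5) = -45
The maximum is at x1 = 8, x2 = 0.

x1 = 8, x2 = 0, z = 24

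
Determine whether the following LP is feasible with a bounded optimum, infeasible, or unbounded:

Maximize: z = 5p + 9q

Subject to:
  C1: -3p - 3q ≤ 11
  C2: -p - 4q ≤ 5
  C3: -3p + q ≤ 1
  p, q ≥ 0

Unbounded (objective can increase without bound)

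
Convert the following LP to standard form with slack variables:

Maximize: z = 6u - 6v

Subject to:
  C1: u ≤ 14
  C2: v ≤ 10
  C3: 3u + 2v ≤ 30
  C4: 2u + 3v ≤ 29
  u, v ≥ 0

max z = 6u - 6v

s.t.
  u + s1 = 14
  v + s2 = 10
  3u + 2v + s3 = 30
  2u + 3v + s4 = 29
  u, v, s1, s2, s3, s4 ≥ 0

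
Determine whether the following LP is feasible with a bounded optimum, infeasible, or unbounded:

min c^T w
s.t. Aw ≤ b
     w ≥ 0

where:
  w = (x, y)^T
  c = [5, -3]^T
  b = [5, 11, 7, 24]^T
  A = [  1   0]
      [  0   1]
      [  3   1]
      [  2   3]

Feasible with a bounded optimal solution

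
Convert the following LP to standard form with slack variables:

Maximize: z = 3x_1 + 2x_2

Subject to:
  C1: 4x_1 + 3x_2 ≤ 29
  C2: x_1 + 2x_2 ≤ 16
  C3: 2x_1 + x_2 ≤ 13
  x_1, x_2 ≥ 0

max z = 3x_1 + 2x_2

s.t.
  4x_1 + 3x_2 + s1 = 29
  x_1 + 2x_2 + s2 = 16
  2x_1 + x_2 + s3 = 13
  x_1, x_2, s1, s2, s3 ≥ 0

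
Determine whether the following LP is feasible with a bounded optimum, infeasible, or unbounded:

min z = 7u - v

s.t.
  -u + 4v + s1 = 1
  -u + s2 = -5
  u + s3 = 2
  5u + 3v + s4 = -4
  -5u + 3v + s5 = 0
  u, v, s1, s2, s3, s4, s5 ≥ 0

Infeasible (no feasible solution exists)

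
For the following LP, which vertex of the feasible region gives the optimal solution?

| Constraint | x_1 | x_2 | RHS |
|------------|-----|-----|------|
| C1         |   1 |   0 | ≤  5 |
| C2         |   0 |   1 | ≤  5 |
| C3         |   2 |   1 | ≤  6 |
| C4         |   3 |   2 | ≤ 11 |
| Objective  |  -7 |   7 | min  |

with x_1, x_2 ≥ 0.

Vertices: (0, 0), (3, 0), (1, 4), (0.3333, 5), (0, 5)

Evaluate the objective at each vertex of the feasible region:
  z(0, 0) = 0
  z(3, 0) = -21  ←
  z(1, 4) = 21
  z(0.3333, 5) = 32.67
  z(0, 5) = 35
The minimum is at x_1 = 3, x_2 = 0.

(3, 0)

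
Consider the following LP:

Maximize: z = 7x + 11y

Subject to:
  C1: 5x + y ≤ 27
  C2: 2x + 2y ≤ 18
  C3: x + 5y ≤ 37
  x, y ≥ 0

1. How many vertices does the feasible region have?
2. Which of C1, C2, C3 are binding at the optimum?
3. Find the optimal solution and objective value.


1. 5
2. C2, C3
3. x = 2, y = 7, z = 91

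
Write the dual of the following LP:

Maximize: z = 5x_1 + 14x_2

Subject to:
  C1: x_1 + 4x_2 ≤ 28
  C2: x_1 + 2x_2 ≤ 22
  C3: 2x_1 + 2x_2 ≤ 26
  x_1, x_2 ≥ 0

Primal max cᵀx s.t. Ax ≤ b, x ≥ 0  →  Dual min bᵀy s.t. Aᵀy ≥ c, y ≥ 0.

Minimize: z = 28y1 + 22y2 + 26y3

Subject to:
  y1 + y2 + 2y3 ≥ 5
  4y1 + 2y2 + 2y3 ≥ 14
  y1, y2, y3 ≥ 0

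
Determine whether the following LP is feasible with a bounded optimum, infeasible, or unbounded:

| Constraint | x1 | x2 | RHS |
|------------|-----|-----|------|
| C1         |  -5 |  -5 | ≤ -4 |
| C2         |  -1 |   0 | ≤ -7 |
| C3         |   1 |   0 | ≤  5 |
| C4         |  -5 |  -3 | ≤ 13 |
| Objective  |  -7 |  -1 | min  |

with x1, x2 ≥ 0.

Infeasible (no feasible solution exists)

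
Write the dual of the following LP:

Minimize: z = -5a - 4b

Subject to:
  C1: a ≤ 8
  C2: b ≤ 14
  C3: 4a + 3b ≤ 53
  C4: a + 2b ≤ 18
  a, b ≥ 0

Primal min cᵀx s.t. Ax ≤ b, x ≥ 0  →  Dual max −bᵀy s.t. Aᵀy ≥ −c, y ≥ 0.

Maximize: z = -8y1 - 14y2 - 53y3 - 18y4

Subject to:
  y1 + 4y3 + y4 ≥ 5
  y2 + 3y3 + 2y4 ≥ 4
  y1, y2, y3, y4 ≥ 0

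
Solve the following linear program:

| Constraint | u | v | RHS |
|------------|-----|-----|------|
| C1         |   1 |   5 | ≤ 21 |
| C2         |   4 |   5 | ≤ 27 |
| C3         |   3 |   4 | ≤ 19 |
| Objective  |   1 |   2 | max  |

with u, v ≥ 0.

Evaluate the objective at each vertex of the feasible region:
  z(0, 0) = 0
  z(6.333, 0) = 6.333
  z(1, 4) = 9  ←
  z(0, 4.2) = 8.4
The maximum is at u = 1, v = 4.

u = 1, v = 4, z = 9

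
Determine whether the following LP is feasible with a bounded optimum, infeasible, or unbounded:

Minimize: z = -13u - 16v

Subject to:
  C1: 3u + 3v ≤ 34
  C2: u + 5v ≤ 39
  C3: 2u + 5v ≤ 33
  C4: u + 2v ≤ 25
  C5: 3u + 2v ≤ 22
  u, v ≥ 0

Feasible with a bounded optimal solution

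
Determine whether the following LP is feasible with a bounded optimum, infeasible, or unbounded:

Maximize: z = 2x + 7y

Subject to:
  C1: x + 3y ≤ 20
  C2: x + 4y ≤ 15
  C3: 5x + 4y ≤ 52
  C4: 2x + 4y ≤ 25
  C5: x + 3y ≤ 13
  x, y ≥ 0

Feasible with a bounded optimal solution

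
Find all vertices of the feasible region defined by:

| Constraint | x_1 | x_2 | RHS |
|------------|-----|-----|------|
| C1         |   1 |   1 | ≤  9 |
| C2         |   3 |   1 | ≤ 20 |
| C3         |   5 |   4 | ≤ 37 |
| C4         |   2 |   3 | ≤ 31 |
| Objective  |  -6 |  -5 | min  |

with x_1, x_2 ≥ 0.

(0, 0), (6.667, 0), (6.143, 1.571), (1, 8), (0, 9)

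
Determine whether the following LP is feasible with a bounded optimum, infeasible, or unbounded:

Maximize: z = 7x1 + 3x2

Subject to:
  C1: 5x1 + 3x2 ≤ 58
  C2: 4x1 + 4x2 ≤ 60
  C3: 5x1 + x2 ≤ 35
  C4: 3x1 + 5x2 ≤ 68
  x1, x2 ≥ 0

Feasible with a bounded optimal solution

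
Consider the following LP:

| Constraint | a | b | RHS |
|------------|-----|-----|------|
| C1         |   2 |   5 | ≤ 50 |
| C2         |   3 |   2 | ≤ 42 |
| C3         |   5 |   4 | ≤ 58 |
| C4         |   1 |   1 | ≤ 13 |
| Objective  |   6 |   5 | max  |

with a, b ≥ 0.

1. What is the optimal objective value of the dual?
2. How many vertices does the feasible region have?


1. 71
2. 5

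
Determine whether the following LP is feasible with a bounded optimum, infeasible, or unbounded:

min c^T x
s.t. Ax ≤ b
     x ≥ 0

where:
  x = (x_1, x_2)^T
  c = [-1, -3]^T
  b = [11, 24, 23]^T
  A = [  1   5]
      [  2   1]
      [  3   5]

Feasible with a bounded optimal solution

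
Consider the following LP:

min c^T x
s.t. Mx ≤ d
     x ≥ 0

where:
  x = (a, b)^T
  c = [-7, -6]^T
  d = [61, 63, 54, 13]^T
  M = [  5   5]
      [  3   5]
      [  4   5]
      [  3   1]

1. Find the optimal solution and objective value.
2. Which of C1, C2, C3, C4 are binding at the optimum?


1. a = 1, b = 10, z = -67
2. C3, C4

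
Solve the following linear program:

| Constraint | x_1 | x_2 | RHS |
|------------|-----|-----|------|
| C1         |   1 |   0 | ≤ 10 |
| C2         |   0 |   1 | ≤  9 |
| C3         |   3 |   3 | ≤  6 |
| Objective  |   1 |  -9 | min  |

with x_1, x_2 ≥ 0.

Evaluate the objective at each vertex of the feasible region:
  z(0, 0) = 0
  z(2, 0) = 2
  z(0, 2) = -18  ←
The minimum is at x_1 = 0, x_2 = 2.

x_1 = 0, x_2 = 2, z = -18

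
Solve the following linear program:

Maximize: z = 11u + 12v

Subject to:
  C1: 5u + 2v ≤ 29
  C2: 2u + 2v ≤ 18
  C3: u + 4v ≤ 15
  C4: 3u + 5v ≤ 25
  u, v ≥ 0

Evaluate the objective at each vertex of the feasible region:
  z(0, 0) = 0
  z(5.8, 0) = 63.8
  z(5, 2) = 79  ←
  z(3.571, 2.857) = 73.57
  z(0, 3.75) = 45
The maximum is at u = 5, v = 2.

u = 5, v = 2, z = 79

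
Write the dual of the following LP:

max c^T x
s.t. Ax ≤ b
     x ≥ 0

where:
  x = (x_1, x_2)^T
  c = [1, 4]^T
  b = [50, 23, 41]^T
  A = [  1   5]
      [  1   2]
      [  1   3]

Primal max cᵀx s.t. Ax ≤ b, x ≥ 0  →  Dual min bᵀy s.t. Aᵀy ≥ c, y ≥ 0.

Minimize: z = 50y1 + 23y2 + 41y3

Subject to:
  y1 + y2 + y3 ≥ 1
  5y1 + 2y2 + 3y3 ≥ 4
  y1, y2, y3 ≥ 0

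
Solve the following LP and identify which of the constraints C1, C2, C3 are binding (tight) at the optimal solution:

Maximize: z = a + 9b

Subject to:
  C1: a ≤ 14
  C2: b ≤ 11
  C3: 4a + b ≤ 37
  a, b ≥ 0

At a = 6.5, b = 11, compute slack b - a·x for each constraint:
  C1: 14 − 6.5 = 7.5  (slack)
  C2: 11 − 11 = 0  (binding)
  C3: 37 − 37 = 0  (binding)

Optimal: a = 6.5, b = 11
Binding: C2, C3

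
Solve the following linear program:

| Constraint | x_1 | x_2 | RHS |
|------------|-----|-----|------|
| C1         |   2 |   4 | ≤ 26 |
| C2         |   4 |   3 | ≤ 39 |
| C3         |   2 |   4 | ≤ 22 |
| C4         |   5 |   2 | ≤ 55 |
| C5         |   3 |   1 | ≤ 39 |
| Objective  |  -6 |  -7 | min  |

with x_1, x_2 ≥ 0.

Evaluate the objective at each vertex of the feasible region:
  z(0, 0) = 0
  z(9.75, 0) = -58.5
  z(9, 1) = -61  ←
  z(0, 5.5) = -38.5
The minimum is at x_1 = 9, x_2 = 1.

x_1 = 9, x_2 = 1, z = -61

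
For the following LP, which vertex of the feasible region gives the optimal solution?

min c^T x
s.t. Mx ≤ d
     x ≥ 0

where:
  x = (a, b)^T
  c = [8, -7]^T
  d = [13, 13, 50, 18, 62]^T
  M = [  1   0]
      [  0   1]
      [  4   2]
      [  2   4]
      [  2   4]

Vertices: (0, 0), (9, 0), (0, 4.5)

Evaluate the objective at each vertex of the feasible region:
  z(0, 0) = 0
  z(9, 0) = 72
  z(0, 4.5) = -31.5  ←
The minimum is at a = 0, b = 4.5.

(0, 4.5)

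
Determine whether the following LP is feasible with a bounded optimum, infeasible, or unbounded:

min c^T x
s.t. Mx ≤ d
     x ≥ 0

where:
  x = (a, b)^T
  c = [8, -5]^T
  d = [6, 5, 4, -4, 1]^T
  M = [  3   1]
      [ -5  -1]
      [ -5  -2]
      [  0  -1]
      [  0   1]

Infeasible (no feasible solution exists)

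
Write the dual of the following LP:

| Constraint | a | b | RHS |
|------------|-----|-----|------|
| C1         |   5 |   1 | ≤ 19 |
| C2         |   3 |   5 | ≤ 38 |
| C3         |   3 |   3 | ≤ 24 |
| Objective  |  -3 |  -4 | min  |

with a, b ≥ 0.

Primal min cᵀx s.t. Ax ≤ b, x ≥ 0  →  Dual max −bᵀy s.t. Aᵀy ≥ −c, y ≥ 0.

Maximize: z = -19y1 - 38y2 - 24y3

Subject to:
  5y1 + 3y2 + 3y3 ≥ 3
  y1 + 5y2 + 3y3 ≥ 4
  y1, y2, y3 ≥ 0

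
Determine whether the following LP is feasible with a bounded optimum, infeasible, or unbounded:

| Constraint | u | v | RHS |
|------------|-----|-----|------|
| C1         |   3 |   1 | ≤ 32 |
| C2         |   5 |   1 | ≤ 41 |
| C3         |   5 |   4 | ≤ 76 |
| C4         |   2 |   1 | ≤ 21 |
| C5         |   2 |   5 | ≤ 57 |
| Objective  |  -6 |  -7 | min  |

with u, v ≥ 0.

Feasible with a bounded optimal solution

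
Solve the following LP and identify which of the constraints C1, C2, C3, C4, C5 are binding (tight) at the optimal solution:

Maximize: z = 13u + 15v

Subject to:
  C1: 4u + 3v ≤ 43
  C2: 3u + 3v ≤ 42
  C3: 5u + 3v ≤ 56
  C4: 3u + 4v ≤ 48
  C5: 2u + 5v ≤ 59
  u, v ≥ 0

At u = 4, v = 9, compute slack b - a·x for each constraint:
  C1: 43 − 43 = 0  (binding)
  C2: 42 − 39 = 3  (slack)
  C3: 56 − 47 = 9  (slack)
  C4: 48 − 48 = 0  (binding)
  C5: 59 − 53 = 6  (slack)

Optimal: u = 4, v = 9
Binding: C1, C4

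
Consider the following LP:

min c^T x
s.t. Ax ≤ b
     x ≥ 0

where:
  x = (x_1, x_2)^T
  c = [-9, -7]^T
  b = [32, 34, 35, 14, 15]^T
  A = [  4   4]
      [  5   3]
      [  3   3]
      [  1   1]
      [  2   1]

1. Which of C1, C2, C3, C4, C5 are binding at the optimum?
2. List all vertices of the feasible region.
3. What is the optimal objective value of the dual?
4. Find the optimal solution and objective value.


1. C1, C2
2. (0, 0), (6.8, 0), (5, 3), (0, 8)
3. -66
4. x_1 = 5, x_2 = 3, z = -66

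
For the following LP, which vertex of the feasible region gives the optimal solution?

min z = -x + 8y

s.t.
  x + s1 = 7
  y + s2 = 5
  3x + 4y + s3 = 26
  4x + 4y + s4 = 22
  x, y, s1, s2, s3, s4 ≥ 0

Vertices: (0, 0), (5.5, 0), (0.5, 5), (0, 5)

Evaluate the objective at each vertex of the feasible region:
  z(0, 0) = 0
  z(5.5, 0) = -5.5  ←
  z(0.5, 5) = 39.5
  z(0, 5) = 40
The minimum is at x = 5.5, y = 0.

(5.5, 0)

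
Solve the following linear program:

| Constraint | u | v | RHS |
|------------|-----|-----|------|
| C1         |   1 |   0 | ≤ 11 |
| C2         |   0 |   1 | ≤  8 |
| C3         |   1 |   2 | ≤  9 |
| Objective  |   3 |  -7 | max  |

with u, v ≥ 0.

Evaluate the objective at each vertex of the feasible region:
  z(0, 0) = 0
  z(9, 0) = 27  ←
  z(0, 4.5) = -31.5
The maximum is at u = 9, v = 0.

u = 9, v = 0, z = 27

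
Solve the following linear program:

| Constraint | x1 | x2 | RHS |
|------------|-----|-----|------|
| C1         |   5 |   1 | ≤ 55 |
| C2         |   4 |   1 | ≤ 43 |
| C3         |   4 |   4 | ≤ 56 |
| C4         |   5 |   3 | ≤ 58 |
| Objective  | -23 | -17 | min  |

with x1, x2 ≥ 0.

Evaluate the objective at each vertex of the feasible region:
  z(0, 0) = 0
  z(10.75, 0) = -247.2
  z(10.14, 2.429) = -274.6
  z(8, 6) = -286  ←
  z(0, 14) = -238
The minimum is at x1 = 8, x2 = 6.

x1 = 8, x2 = 6, z = -286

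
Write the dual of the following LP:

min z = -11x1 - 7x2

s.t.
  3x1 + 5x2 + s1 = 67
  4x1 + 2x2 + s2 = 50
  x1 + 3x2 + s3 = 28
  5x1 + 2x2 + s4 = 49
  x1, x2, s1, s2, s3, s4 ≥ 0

Primal min cᵀx s.t. Ax ≤ b, x ≥ 0  →  Dual max −bᵀy s.t. Aᵀy ≥ −c, y ≥ 0.

Maximize: z = -67y1 - 50y2 - 28y3 - 49y4

Subject to:
  3y1 + 4y2 + y3 + 5y4 ≥ 11
  5y1 + 2y2 + 3y3 + 2y4 ≥ 7
  y1, y2, y3, y4 ≥ 0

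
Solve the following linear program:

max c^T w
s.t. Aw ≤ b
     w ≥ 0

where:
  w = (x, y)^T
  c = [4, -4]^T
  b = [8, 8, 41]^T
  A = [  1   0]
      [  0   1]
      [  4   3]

Evaluate the objective at each vertex of the feasible region:
  z(0, 0) = 0
  z(8, 0) = 32  ←
  z(8, 3) = 20
  z(4.25, 8) = -15
  z(0, 8) = -32
The maximum is at x = 8, y = 0.

x = 8, y = 0, z = 32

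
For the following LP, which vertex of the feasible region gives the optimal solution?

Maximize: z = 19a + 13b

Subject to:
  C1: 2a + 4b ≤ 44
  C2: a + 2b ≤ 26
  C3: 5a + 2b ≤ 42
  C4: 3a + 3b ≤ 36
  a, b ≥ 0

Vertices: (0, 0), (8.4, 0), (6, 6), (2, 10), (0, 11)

Evaluate the objective at each vertex of the feasible region:
  z(0, 0) = 0
  z(8.4, 0) = 159.6
  z(6, 6) = 192  ←
  z(2, 10) = 168
  z(0, 11) = 143
The maximum is at a = 6, b = 6.

(6, 6)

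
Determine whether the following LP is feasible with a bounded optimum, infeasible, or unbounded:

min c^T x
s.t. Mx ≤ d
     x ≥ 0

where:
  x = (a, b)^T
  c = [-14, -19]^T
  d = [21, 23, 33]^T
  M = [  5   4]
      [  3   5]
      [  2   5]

Feasible with a bounded optimal solution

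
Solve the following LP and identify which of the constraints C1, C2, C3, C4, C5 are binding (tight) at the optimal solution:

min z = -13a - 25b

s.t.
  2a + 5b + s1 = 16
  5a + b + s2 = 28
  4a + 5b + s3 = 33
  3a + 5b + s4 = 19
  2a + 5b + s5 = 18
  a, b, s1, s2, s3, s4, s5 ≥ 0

At a = 3, b = 2, compute slack b - a·x for each constraint:
  C1: 16 − 16 = 0  (binding)
  C2: 28 − 17 = 11  (slack)
  C3: 33 − 22 = 11  (slack)
  C4: 19 − 19 = 0  (binding)
  C5: 18 − 16 = 2  (slack)

Optimal: a = 3, b = 2
Binding: C1, C4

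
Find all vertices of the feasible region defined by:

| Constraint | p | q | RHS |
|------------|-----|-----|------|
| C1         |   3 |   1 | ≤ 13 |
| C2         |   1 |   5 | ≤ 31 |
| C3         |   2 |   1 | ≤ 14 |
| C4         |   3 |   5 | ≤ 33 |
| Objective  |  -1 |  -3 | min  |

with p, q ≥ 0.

(0, 0), (4.333, 0), (2.667, 5), (1, 6), (0, 6.2)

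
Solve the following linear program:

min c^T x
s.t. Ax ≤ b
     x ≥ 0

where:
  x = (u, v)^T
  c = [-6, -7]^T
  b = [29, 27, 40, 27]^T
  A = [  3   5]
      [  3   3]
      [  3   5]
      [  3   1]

Evaluate the objective at each vertex of the feasible region:
  z(0, 0) = 0
  z(9, 0) = -54
  z(8, 1) = -55  ←
  z(0, 5.8) = -40.6
The minimum is at u = 8, v = 1.

u = 8, v = 1, z = -55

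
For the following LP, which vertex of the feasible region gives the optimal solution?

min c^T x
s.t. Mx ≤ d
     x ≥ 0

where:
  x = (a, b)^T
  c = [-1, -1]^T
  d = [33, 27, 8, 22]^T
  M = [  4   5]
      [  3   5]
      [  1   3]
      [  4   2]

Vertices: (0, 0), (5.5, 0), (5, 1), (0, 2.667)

Evaluate the objective at each vertex of the feasible region:
  z(0, 0) = 0
  z(5.5, 0) = -5.5
  z(5, 1) = -6  ←
  z(0, 2.667) = -2.667
The minimum is at a = 5, b = 1.

(5, 1)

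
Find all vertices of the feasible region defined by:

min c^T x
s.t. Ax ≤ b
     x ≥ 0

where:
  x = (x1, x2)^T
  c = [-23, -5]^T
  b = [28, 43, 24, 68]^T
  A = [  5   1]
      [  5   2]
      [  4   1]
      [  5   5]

(0, 0), (5.6, 0), (4, 8), (3.467, 10.13), (0, 13.6)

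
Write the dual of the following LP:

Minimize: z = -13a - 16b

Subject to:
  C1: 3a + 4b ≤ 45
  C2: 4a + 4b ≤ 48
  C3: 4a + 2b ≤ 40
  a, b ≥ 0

Primal min cᵀx s.t. Ax ≤ b, x ≥ 0  →  Dual max −bᵀy s.t. Aᵀy ≥ −c, y ≥ 0.

Maximize: z = -45y1 - 48y2 - 40y3

Subject to:
  3y1 + 4y2 + 4y3 ≥ 13
  4y1 + 4y2 + 2y3 ≥ 16
  y1, y2, y3 ≥ 0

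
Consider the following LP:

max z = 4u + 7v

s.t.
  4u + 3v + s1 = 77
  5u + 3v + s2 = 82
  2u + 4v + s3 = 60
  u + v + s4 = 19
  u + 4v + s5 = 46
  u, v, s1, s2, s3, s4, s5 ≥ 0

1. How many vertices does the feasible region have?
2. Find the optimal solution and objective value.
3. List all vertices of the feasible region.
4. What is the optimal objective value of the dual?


1. 5
2. u = 10, v = 9, z = 103
3. (0, 0), (16.4, 0), (12.5, 6.5), (10, 9), (0, 11.5)
4. 103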